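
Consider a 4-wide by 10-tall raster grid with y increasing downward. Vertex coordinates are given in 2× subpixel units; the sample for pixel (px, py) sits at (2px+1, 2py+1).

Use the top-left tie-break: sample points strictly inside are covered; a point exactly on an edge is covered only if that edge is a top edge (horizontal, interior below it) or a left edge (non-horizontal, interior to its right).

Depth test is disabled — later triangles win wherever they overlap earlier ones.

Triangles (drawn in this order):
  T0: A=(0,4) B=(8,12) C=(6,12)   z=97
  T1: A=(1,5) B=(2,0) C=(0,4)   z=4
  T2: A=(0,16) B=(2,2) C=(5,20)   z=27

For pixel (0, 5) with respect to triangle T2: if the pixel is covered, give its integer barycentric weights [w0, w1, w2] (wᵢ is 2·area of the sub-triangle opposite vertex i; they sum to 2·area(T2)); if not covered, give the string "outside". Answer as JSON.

T0:
  2·area = 16
  edge (0, 4)→(8, 12): d=(8,8) right/bottom  bias=-1
  edge (8, 12)→(6, 12): d=(-2,0) right/bottom  bias=-1
  edge (6, 12)→(0, 4): d=(-6,-8) top-left  bias=+0
    (0,2)@(1, 5): e=[0,14,2] → ·  [on edge]
    (1,3)@(3, 7): e=[0,10,6] → ·  [on edge]
    (2,4)@(5, 9): e=[0,6,10] → ·  [on edge]
    (3,5)@(7, 11): e=[0,2,14] → ·  [on edge]
  covered (0 px):
    · · · ·
    · · · ·
    · · · ·
    · · · ·
    · · · ·
    · · · ·
    · · · ·
    · · · ·
    · · · ·
    · · · ·
T1:
  2·area = 6  (B↔C swapped to make it positive)
  edge (1, 5)→(0, 4): d=(-1,-1) top-left  bias=+0
  edge (0, 4)→(2, 0): d=(2,-4) top-left  bias=+0
  edge (2, 0)→(1, 5): d=(-1,5) right/bottom  bias=-1
    (0,1)@(1, 3): e=[2,2,2] → █
    (1,1)@(3, 3): e=[4,10,-8] → ·
    (0,2)@(1, 5): e=[0,6,0] → ·  [on edge]
    (1,3)@(3, 7): e=[0,18,-12] → ·  [on edge]
    (2,4)@(5, 9): e=[0,30,-24] → ·  [on edge]
    (3,5)@(7, 11): e=[0,42,-36] → ·  [on edge]
  covered (1 px):
    · · · ·
    █ · · ·
    · · · ·
    · · · ·
    · · · ·
    · · · ·
    · · · ·
    · · · ·
    · · · ·
    · · · ·
T2:
  2·area = 78
  edge (0, 16)→(2, 2): d=(2,-14) top-left  bias=+0
  edge (2, 2)→(5, 20): d=(3,18) right/bottom  bias=-1
  edge (5, 20)→(0, 16): d=(-5,-4) top-left  bias=+0
    (0,4)@(1, 9): e=[0,39,39] → █  [on edge]
    (1,4)@(3, 9): e=[28,3,47] → █
    (2,4)@(5, 9): e=[56,-33,55] → ·
    (0,5)@(1, 11): e=[4,45,29] → █
    (2,5)@(5, 11): e=[60,-27,45] → ·
    (0,6)@(1, 13): e=[8,51,19] → █
    (2,6)@(5, 13): e=[64,-21,35] → ·
    (0,7)@(1, 15): e=[12,57,9] → █
    (2,7)@(5, 15): e=[68,-15,25] → ·
    (0,8)@(1, 17): e=[16,63,-1] → ·
    (1,8)@(3, 17): e=[44,27,7] → █
    (2,8)@(5, 17): e=[72,-9,15] → ·
  covered (9 px):
    · · · ·
    · · · ·
    · · · ·
    · · · ·
    █ █ · ·
    █ █ · ·
    █ █ · ·
    █ █ · ·
    · █ · ·
    · · · ·

Result: [45,29,4]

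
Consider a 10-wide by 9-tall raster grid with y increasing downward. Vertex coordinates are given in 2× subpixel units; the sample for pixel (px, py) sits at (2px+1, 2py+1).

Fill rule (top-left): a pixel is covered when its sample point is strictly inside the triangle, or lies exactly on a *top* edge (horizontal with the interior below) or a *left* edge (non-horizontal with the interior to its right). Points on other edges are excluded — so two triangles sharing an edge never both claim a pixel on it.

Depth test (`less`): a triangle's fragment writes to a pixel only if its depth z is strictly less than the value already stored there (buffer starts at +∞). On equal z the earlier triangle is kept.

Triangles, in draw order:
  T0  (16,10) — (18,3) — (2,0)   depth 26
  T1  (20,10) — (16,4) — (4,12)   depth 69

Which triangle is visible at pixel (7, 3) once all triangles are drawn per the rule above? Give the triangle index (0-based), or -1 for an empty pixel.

T0:
  2·area = 118  (B↔C swapped to make it positive)
  edge (16, 10)→(2, 0): d=(-14,-10) top-left  bias=+0
  edge (2, 0)→(18, 3): d=(16,3) right/bottom  bias=-1
  edge (18, 3)→(16, 10): d=(-2,7) right/bottom  bias=-1
    (2,0)@(5, 1): e=[16,7,95] → █
    (3,0)@(7, 1): e=[36,1,81] → █
    (4,0)@(9, 1): e=[56,-5,67] → ·
    (2,1)@(5, 3): e=[-12,39,91] → ·
    (3,1)@(7, 3): e=[8,33,77] → █
    (4,1)@(9, 3): e=[28,27,63] → █
    (5,1)@(11, 3): e=[48,21,49] → █
    (6,1)@(13, 3): e=[68,15,35] → █
    (7,1)@(15, 3): e=[88,9,21] → █
    (8,1)@(17, 3): e=[108,3,7] → █
    (9,1)@(19, 3): e=[128,-3,-7] → ·
    (3,2)@(7, 5): e=[-20,65,73] → ·
    (4,2)@(9, 5): e=[0,59,59] → █  [on edge]
  covered (16 px):
    · · █ █ · · · · · ·
    · · · █ █ █ █ █ █ ·
    · · · · █ █ █ █ █ ·
    · · · · · · █ █ · ·
    · · · · · · · █ · ·
    · · · · · · · · · ·
    · · · · · · · · · ·
    · · · · · · · · · ·
    · · · · · · · · · ·
T1:
  2·area = 104  (B↔C swapped to make it positive)
  edge (20, 10)→(4, 12): d=(-16,2) right/bottom  bias=-1
  edge (4, 12)→(16, 4): d=(12,-8) top-left  bias=+0
  edge (16, 4)→(20, 10): d=(4,6) right/bottom  bias=-1
    (7,2)@(15, 5): e=[90,4,10] → █
    (8,2)@(17, 5): e=[86,20,-2] → ·
    (6,3)@(13, 7): e=[62,12,30] → █
    (8,3)@(17, 7): e=[54,44,6] → █
    (9,3)@(19, 7): e=[50,60,-6] → ·
    (4,4)@(9, 9): e=[38,4,62] → █
    (5,4)@(11, 9): e=[34,20,50] → █
    (9,4)@(19, 9): e=[18,84,2] → █
    (3,5)@(7, 11): e=[10,12,82] → █
    (6,5)@(13, 11): e=[-2,60,46] → ·
    (7,5)@(15, 11): e=[-6,76,34] → ·
    (8,5)@(17, 11): e=[-10,92,22] → ·
  covered (13 px):
    · · · · · · · · · ·
    · · · · · · · · · ·
    · · · · · · · █ · ·
    · · · · · · █ █ █ ·
    · · · · █ █ █ █ █ █
    · · · █ █ █ · · · ·
    · · · · · · · · · ·
    · · · · · · · · · ·
    · · · · · · · · · ·

Z-buffer (winner per pixel, '.' = empty):
  . . 0 0 . . . . . .
  . . . 0 0 0 0 0 0 .
  . . . . 0 0 0 0 0 .
  . . . . . . 0 0 1 .
  . . . . 1 1 1 0 1 1
  . . . 1 1 1 . . . .
  . . . . . . . . . .
  . . . . . . . . . .
  . . . . . . . . . .

Result: 0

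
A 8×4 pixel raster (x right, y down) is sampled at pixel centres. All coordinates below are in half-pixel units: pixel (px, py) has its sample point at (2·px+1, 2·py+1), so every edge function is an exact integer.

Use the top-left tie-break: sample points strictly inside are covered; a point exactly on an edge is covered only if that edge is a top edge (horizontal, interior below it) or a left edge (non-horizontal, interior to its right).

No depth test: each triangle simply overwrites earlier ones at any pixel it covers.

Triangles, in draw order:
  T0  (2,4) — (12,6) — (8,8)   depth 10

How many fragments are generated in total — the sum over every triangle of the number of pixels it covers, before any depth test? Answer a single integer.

T0:
  2·area = 28
  edge (2, 4)→(12, 6): d=(10,2) right/bottom  bias=-1
  edge (12, 6)→(8, 8): d=(-4,2) right/bottom  bias=-1
  edge (8, 8)→(2, 4): d=(-6,-4) top-left  bias=+0
    (2,2)@(5, 5): e=[4,18,6] → #
    (3,2)@(7, 5): e=[0,14,14] → ·  [on edge]
    (2,3)@(5, 7): e=[24,10,-6] → ·
    (3,3)@(7, 7): e=[20,6,2] → #
    (4,3)@(9, 7): e=[16,2,10] → #
    (5,3)@(11, 7): e=[12,-2,18] → ·
  covered (3 px):
    · · · · · · · ·
    · · · · · · · ·
    · · # · · · · ·
    · · · # # · · ·

Final: 3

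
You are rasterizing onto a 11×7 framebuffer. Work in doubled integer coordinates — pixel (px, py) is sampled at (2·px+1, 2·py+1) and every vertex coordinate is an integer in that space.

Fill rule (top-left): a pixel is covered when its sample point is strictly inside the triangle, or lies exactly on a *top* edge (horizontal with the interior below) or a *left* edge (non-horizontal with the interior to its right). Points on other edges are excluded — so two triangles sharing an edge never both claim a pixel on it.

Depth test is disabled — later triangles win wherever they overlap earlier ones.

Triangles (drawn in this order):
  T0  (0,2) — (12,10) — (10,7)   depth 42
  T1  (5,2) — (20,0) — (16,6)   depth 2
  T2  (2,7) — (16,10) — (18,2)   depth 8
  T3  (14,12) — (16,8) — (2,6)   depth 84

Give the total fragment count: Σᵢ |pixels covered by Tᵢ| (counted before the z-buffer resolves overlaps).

T0:
  2·area = 20  (B↔C swapped to make it positive)
  edge (0, 2)→(10, 7): d=(10,5) right/bottom  bias=-1
  edge (10, 7)→(12, 10): d=(2,3) right/bottom  bias=-1
  edge (12, 10)→(0, 2): d=(-12,-8) top-left  bias=+0
    (2,2)@(5, 5): e=[5,11,4] → X
    (3,2)@(7, 5): e=[-5,5,20] → .
    (2,3)@(5, 7): e=[25,15,-20] → .
    (4,3)@(9, 7): e=[5,3,12] → X
    (5,3)@(11, 7): e=[-5,-3,28] → .
    (4,4)@(9, 9): e=[25,7,-12] → .
    (5,4)@(11, 9): e=[15,1,4] → X
    (6,4)@(13, 9): e=[5,-5,20] → .
    (5,5)@(11, 11): e=[35,5,-20] → .
  covered (3 px):
    . . . . . . . . . . .
    . . . . . . . . . . .
    . . X . . . . . . . .
    . . . . X . . . . . .
    . . . . . X . . . . .
    . . . . . . . . . . .
    . . . . . . . . . . .
T1:
  2·area = 82
  edge (5, 2)→(20, 0): d=(15,-2) top-left  bias=+0
  edge (20, 0)→(16, 6): d=(-4,6) right/bottom  bias=-1
  edge (16, 6)→(5, 2): d=(-11,-4) top-left  bias=+0
    (6,0)@(13, 1): e=[1,38,43] → X
    (7,0)@(15, 1): e=[5,26,51] → X
    (8,0)@(17, 1): e=[9,14,59] → X
    (9,0)@(19, 1): e=[13,2,67] → X
    (10,0)@(21, 1): e=[17,-10,75] → .
    (4,1)@(9, 3): e=[23,54,5] → X
    (5,1)@(11, 3): e=[27,42,13] → X
    (9,1)@(19, 3): e=[43,-6,45] → .
    (4,2)@(9, 5): e=[53,46,-17] → .
    (5,2)@(11, 5): e=[57,34,-9] → .
    (6,2)@(13, 5): e=[61,22,-1] → .
    (7,2)@(15, 5): e=[65,10,7] → X
  covered (10 px):
    . . . . . . X X X X .
    . . . . X X X X X . .
    . . . . . . . X . . .
    . . . . . . . . . . .
    . . . . . . . . . . .
    . . . . . . . . . . .
    . . . . . . . . . . .
T2:
  2·area = 118  (B↔C swapped to make it positive)
  edge (2, 7)→(18, 2): d=(16,-5) top-left  bias=+0
  edge (18, 2)→(16, 10): d=(-2,8) right/bottom  bias=-1
  edge (16, 10)→(2, 7): d=(-14,-3) top-left  bias=+0
    (7,1)@(15, 3): e=[1,22,95] → X
    (8,1)@(17, 3): e=[11,6,101] → X
    (9,1)@(19, 3): e=[21,-10,107] → .
    (4,2)@(9, 5): e=[3,66,49] → X
    (5,2)@(11, 5): e=[13,50,55] → X
    (6,2)@(13, 5): e=[23,34,61] → X
    (9,2)@(19, 5): e=[53,-14,79] → .
    (1,3)@(3, 7): e=[5,110,3] → X
    (2,3)@(5, 7): e=[15,94,9] → X
    (3,3)@(7, 7): e=[25,78,15] → X
    (8,3)@(17, 7): e=[75,-2,45] → .
    (1,4)@(3, 9): e=[37,106,-25] → .
  covered (16 px):
    . . . . . . . . . . .
    . . . . . . . X X . .
    . . . . X X X X X . .
    . X X X X X X X . . .
    . . . . . . X X . . .
    . . . . . . . . . . .
    . . . . . . . . . . .
T3:
  2·area = 60  (B↔C swapped to make it positive)
  edge (14, 12)→(2, 6): d=(-12,-6) top-left  bias=+0
  edge (2, 6)→(16, 8): d=(14,2) right/bottom  bias=-1
  edge (16, 8)→(14, 12): d=(-2,4) right/bottom  bias=-1
    (2,3)@(5, 7): e=[6,8,46] → X
    (3,3)@(7, 7): e=[18,4,38] → X
    (4,3)@(9, 7): e=[30,0,30] → .  [on edge]
    (2,4)@(5, 9): e=[-18,36,42] → .
    (3,4)@(7, 9): e=[-6,32,34] → .
    (4,4)@(9, 9): e=[6,28,26] → X
    (5,4)@(11, 9): e=[18,24,18] → X
    (6,4)@(13, 9): e=[30,20,10] → X
    (7,4)@(15, 9): e=[42,16,2] → X
    (8,4)@(17, 9): e=[54,12,-6] → .
    (4,5)@(9, 11): e=[-18,56,22] → .
    (5,5)@(11, 11): e=[-6,52,14] → .
  covered (7 px):
    . . . . . . . . . . .
    . . . . . . . . . . .
    . . . . . . . . . . .
    . . X X . . . . . . .
    . . . . X X X X . . .
    . . . . . . X . . . .
    . . . . . . . . . . .

Answer: 36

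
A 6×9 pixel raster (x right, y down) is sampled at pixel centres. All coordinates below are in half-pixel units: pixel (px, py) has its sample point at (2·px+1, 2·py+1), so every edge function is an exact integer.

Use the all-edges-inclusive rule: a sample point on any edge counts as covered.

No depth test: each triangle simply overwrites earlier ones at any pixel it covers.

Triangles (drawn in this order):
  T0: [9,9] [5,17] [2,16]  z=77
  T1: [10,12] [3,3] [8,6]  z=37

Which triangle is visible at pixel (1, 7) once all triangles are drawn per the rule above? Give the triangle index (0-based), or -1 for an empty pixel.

T0:
  2·area = 28
  edge (9, 9)→(5, 17): d=(-4,8) inclusive
  edge (5, 17)→(2, 16): d=(-3,-1) inclusive
  edge (2, 16)→(9, 9): d=(7,-7) inclusive
    (5,2)@(11, 5): e=[0,42,-14] → .  [on edge]
    (5,3)@(11, 7): e=[-8,36,0] → .  [on edge]
    (4,4)@(9, 9): e=[0,28,0] → X  [on edge]
    (5,4)@(11, 9): e=[-16,30,14] → .
    (3,5)@(7, 11): e=[8,20,0] → X  [on edge]
    (4,5)@(9, 11): e=[-8,22,14] → .
    (2,6)@(5, 13): e=[16,12,0] → X  [on edge]
    (3,6)@(7, 13): e=[0,14,14] → X  [on edge]
    (4,6)@(9, 13): e=[-16,16,28] → .
    (1,7)@(3, 15): e=[24,4,0] → X  [on edge]
    (3,7)@(7, 15): e=[-8,8,28] → .
    (0,8)@(1, 17): e=[32,-4,0] → .  [on edge]
    (2,8)@(5, 17): e=[0,0,28] → X  [on edge]
  covered (7 px):
    . . . . . .
    . . . . . .
    . . . . . .
    . . . . . .
    . . . . X .
    . . . X . .
    . . X X . .
    . X X . . .
    . . X . . .
T1:
  2·area = 24
  edge (10, 12)→(3, 3): d=(-7,-9) inclusive
  edge (3, 3)→(8, 6): d=(5,3) inclusive
  edge (8, 6)→(10, 12): d=(2,6) inclusive
    (1,1)@(3, 3): e=[0,0,24] → X  [on edge]
    (2,1)@(5, 3): e=[18,-6,12] → .
    (3,1)@(7, 3): e=[36,-12,0] → .  [on edge]
    (1,2)@(3, 5): e=[-14,10,28] → .
    (2,2)@(5, 5): e=[4,4,16] → X
    (3,2)@(7, 5): e=[22,-2,4] → .
    (2,3)@(5, 7): e=[-10,14,20] → .
    (3,3)@(7, 7): e=[8,8,8] → X
    (4,3)@(9, 7): e=[26,2,-4] → .
    (3,4)@(7, 9): e=[-6,18,12] → .
    (4,4)@(9, 9): e=[12,12,0] → X  [on edge]
    (5,4)@(11, 9): e=[30,6,-12] → .
    (5,7)@(11, 15): e=[-12,36,0] → .  [on edge]
  covered (4 px):
    . . . . . .
    . X . . . .
    . . X . . .
    . . . X . .
    . . . . X .
    . . . . . .
    . . . . . .
    . . . . . .
    . . . . . .

Z-buffer (winner per pixel, '.' = empty):
  . . . . . .
  . 1 . . . .
  . . 1 . . .
  . . . 1 . .
  . . . . 1 .
  . . . 0 . .
  . . 0 0 . .
  . 0 0 . . .
  . . 0 . . .

Final: 0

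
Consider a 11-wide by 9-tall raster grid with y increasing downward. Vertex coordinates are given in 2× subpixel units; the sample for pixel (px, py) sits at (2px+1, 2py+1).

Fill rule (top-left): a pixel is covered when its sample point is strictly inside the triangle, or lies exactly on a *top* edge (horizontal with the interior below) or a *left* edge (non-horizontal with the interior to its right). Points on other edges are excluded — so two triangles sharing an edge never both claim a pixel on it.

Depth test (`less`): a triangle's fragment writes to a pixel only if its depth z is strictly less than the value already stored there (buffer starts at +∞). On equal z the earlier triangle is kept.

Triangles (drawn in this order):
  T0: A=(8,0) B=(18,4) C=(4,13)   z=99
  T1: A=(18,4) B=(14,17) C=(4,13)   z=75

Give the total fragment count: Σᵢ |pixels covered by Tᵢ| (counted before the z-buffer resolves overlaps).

T0:
  2·area = 146
  edge (8, 0)→(18, 4): d=(10,4) right/bottom  bias=-1
  edge (18, 4)→(4, 13): d=(-14,9) right/bottom  bias=-1
  edge (4, 13)→(8, 0): d=(4,-13) top-left  bias=+0
    (4,0)@(9, 1): e=[6,123,17] → █
    (5,0)@(11, 1): e=[-2,105,43] → ·
    (4,1)@(9, 3): e=[26,95,25] → █
    (5,1)@(11, 3): e=[18,77,51] → █
    (6,1)@(13, 3): e=[10,59,77] → █
    (7,1)@(15, 3): e=[2,41,103] → █
    (8,1)@(17, 3): e=[-6,23,129] → ·
    (3,2)@(7, 5): e=[54,85,7] → █
    (8,2)@(17, 5): e=[14,-5,137] → ·
    (3,3)@(7, 7): e=[74,57,15] → █
    (7,3)@(15, 7): e=[42,-15,119] → ·
    (3,4)@(7, 9): e=[94,29,23] → █
  covered (18 px):
    · · · · █ · · · · · ·
    · · · · █ █ █ █ · · ·
    · · · █ █ █ █ █ · · ·
    · · · █ █ █ █ · · · ·
    · · · █ █ · · · · · ·
    · · █ █ · · · · · · ·
    · · · · · · · · · · ·
    · · · · · · · · · · ·
    · · · · · · · · · · ·
T1:
  2·area = 146
  edge (18, 4)→(14, 17): d=(-4,13) right/bottom  bias=-1
  edge (14, 17)→(4, 13): d=(-10,-4) top-left  bias=+0
  edge (4, 13)→(18, 4): d=(14,-9) top-left  bias=+0
    (8,2)@(17, 5): e=[9,132,5] → █
    (9,2)@(19, 5): e=[-17,140,23] → ·
    (7,3)@(15, 7): e=[27,104,15] → █
    (9,3)@(19, 7): e=[-25,120,51] → ·
    (5,4)@(11, 9): e=[71,68,7] → █
    (6,4)@(13, 9): e=[45,76,25] → █
    (8,4)@(17, 9): e=[-7,92,61] → ·
    (4,5)@(9, 11): e=[89,40,17] → █
    (8,5)@(17, 11): e=[-15,72,89] → ·
    (2,6)@(5, 13): e=[133,4,9] → █
    (3,6)@(7, 13): e=[107,12,27] → █
    (8,6)@(17, 13): e=[-23,52,117] → ·
    (4,7)@(9, 15): e=[73,0,73] → █  [on edge]
  covered (19 px):
    · · · · · · · · · · ·
    · · · · · · · · · · ·
    · · · · · · · · █ · ·
    · · · · · · · █ █ · ·
    · · · · · █ █ █ · · ·
    · · · · █ █ █ █ · · ·
    · · █ █ █ █ █ █ · · ·
    · · · · █ █ █ · · · ·
    · · · · · · · · · · ·

Final: 37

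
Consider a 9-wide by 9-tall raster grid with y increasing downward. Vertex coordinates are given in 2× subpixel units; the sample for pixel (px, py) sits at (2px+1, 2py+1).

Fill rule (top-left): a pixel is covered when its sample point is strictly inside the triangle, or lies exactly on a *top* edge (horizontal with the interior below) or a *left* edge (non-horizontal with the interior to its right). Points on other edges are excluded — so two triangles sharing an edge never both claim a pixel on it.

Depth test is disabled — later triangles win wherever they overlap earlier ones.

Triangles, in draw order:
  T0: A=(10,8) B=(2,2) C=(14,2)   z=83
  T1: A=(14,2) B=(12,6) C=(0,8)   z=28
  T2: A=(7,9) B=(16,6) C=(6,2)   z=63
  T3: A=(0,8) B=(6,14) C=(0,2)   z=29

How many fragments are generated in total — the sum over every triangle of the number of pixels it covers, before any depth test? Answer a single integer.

T0:
  2·area = 72
  edge (10, 8)→(2, 2): d=(-8,-6) top-left  bias=+0
  edge (2, 2)→(14, 2): d=(12,0) top-left  bias=+0
  edge (14, 2)→(10, 8): d=(-4,6) right/bottom  bias=-1
    (2,1)@(5, 3): e=[10,12,50] → #
    (3,1)@(7, 3): e=[22,12,38] → #
    (4,1)@(9, 3): e=[34,12,26] → #
    (5,1)@(11, 3): e=[46,12,14] → #
    (6,1)@(13, 3): e=[58,12,2] → #
    (7,1)@(15, 3): e=[70,12,-10] → ·
    (2,2)@(5, 5): e=[-6,36,42] → ·
    (3,2)@(7, 5): e=[6,36,30] → #
    (6,2)@(13, 5): e=[42,36,-6] → ·
    (3,3)@(7, 7): e=[-10,60,22] → ·
    (4,3)@(9, 7): e=[2,60,10] → #
    (5,3)@(11, 7): e=[14,60,-2] → ·
  covered (9 px):
    · · · · · · · · ·
    · · # # # # # · ·
    · · · # # # · · ·
    · · · · # · · · ·
    · · · · · · · · ·
    · · · · · · · · ·
    · · · · · · · · ·
    · · · · · · · · ·
    · · · · · · · · ·
T1:
  2·area = 44
  edge (14, 2)→(12, 6): d=(-2,4) right/bottom  bias=-1
  edge (12, 6)→(0, 8): d=(-12,2) right/bottom  bias=-1
  edge (0, 8)→(14, 2): d=(14,-6) top-left  bias=+0
    (6,1)@(13, 3): e=[2,34,8] → #
    (7,1)@(15, 3): e=[-6,30,20] → ·
    (3,2)@(7, 5): e=[22,22,0] → #  [on edge]
    (4,2)@(9, 5): e=[14,18,12] → #
    (5,2)@(11, 5): e=[6,14,24] → #
    (6,2)@(13, 5): e=[-2,10,36] → ·
    (1,3)@(3, 7): e=[34,6,4] → #
    (2,3)@(5, 7): e=[26,2,16] → #
    (3,3)@(7, 7): e=[18,-2,28] → ·
    (4,3)@(9, 7): e=[10,-6,40] → ·
    (5,3)@(11, 7): e=[2,-10,52] → ·
    (1,4)@(3, 9): e=[30,-18,32] → ·
  covered (6 px):
    · · · · · · · · ·
    · · · · · · # · ·
    · · · # # # · · ·
    · # # · · · · · ·
    · · · · · · · · ·
    · · · · · · · · ·
    · · · · · · · · ·
    · · · · · · · · ·
    · · · · · · · · ·
T2:
  2·area = 66  (B↔C swapped to make it positive)
  edge (7, 9)→(6, 2): d=(-1,-7) top-left  bias=+0
  edge (6, 2)→(16, 6): d=(10,4) right/bottom  bias=-1
  edge (16, 6)→(7, 9): d=(-9,3) right/bottom  bias=-1
    (3,1)@(7, 3): e=[6,6,54] → #
    (4,1)@(9, 3): e=[20,-2,48] → ·
    (3,2)@(7, 5): e=[4,26,36] → #
    (4,2)@(9, 5): e=[18,18,30] → #
    (5,2)@(11, 5): e=[32,10,24] → #
    (6,2)@(13, 5): e=[46,2,18] → #
    (7,2)@(15, 5): e=[60,-6,12] → ·
    (3,3)@(7, 7): e=[2,46,18] → #
    (6,3)@(13, 7): e=[44,22,0] → ·  [on edge]
    (3,4)@(7, 9): e=[0,66,0] → ·  [on edge]
    (4,4)@(9, 9): e=[14,58,-6] → ·
    (5,4)@(11, 9): e=[28,50,-12] → ·
    (0,5)@(1, 11): e=[-44,110,0] → ·  [on edge]
  covered (8 px):
    · · · · · · · · ·
    · · · # · · · · ·
    · · · # # # # · ·
    · · · # # # · · ·
    · · · · · · · · ·
    · · · · · · · · ·
    · · · · · · · · ·
    · · · · · · · · ·
    · · · · · · · · ·
T3:
  2·area = 36  (B↔C swapped to make it positive)
  edge (0, 8)→(0, 2): d=(0,-6) top-left  bias=+0
  edge (0, 2)→(6, 14): d=(6,12) right/bottom  bias=-1
  edge (6, 14)→(0, 8): d=(-6,-6) top-left  bias=+0
    (0,2)@(1, 5): e=[6,6,24] → #
    (1,2)@(3, 5): e=[18,-18,36] → ·
    (0,3)@(1, 7): e=[6,18,12] → #
    (1,3)@(3, 7): e=[18,-6,24] → ·
    (0,4)@(1, 9): e=[6,30,0] → #  [on edge]
    (1,4)@(3, 9): e=[18,6,12] → #
    (2,4)@(5, 9): e=[30,-18,24] → ·
    (0,5)@(1, 11): e=[6,42,-12] → ·
    (1,5)@(3, 11): e=[18,18,0] → #  [on edge]
    (2,5)@(5, 11): e=[30,-6,12] → ·
    (1,6)@(3, 13): e=[18,30,-12] → ·
    (2,6)@(5, 13): e=[30,6,0] → #  [on edge]
    (3,7)@(7, 15): e=[42,-6,0] → ·  [on edge]
    (4,8)@(9, 17): e=[54,-18,0] → ·  [on edge]
  covered (6 px):
    · · · · · · · · ·
    · · · · · · · · ·
    # · · · · · · · ·
    # · · · · · · · ·
    # # · · · · · · ·
    · # · · · · · · ·
    · · # · · · · · ·
    · · · · · · · · ·
    · · · · · · · · ·

Result: 29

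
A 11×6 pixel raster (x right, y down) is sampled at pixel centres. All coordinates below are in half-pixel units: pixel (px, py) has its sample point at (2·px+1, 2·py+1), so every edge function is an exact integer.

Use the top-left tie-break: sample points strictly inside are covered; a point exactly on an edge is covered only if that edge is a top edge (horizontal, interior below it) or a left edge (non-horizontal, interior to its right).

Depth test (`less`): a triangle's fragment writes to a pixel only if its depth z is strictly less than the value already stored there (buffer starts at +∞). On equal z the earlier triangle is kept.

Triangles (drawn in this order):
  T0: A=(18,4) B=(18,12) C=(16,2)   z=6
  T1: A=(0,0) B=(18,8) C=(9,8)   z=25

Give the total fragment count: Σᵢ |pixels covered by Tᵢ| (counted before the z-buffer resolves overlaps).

T0:
  2·area = 16
  edge (18, 4)→(18, 12): d=(0,8) right/bottom  bias=-1
  edge (18, 12)→(16, 2): d=(-2,-10) top-left  bias=+0
  edge (16, 2)→(18, 4): d=(2,2) right/bottom  bias=-1
    (7,0)@(15, 1): e=[24,-8,0] → ·  [on edge]
    (8,1)@(17, 3): e=[8,8,0] → ·  [on edge]
    (8,2)@(17, 5): e=[8,4,4] → #
    (9,2)@(19, 5): e=[-8,24,0] → ·  [on edge]
    (8,3)@(17, 7): e=[8,0,8] → #  [on edge]
    (9,3)@(19, 7): e=[-8,20,4] → ·
    (10,3)@(21, 7): e=[-24,40,0] → ·  [on edge]
    (8,4)@(17, 9): e=[8,-4,12] → ·
  covered (2 px):
    · · · · · · · · · · ·
    · · · · · · · · · · ·
    · · · · · · · · # · ·
    · · · · · · · · # · ·
    · · · · · · · · · · ·
    · · · · · · · · · · ·
T1:
  2·area = 72
  edge (0, 0)→(18, 8): d=(18,8) right/bottom  bias=-1
  edge (18, 8)→(9, 8): d=(-9,0) right/bottom  bias=-1
  edge (9, 8)→(0, 0): d=(-9,-8) top-left  bias=+0
    (2,1)@(5, 3): e=[14,45,13] → #
    (3,1)@(7, 3): e=[-2,45,29] → ·
    (2,2)@(5, 5): e=[50,27,-5] → ·
    (3,2)@(7, 5): e=[34,27,11] → #
    (4,2)@(9, 5): e=[18,27,27] → #
    (5,2)@(11, 5): e=[2,27,43] → #
    (6,2)@(13, 5): e=[-14,27,59] → ·
    (3,3)@(7, 7): e=[70,9,-7] → ·
    (4,3)@(9, 7): e=[54,9,9] → #
    (6,3)@(13, 7): e=[22,9,41] → #
    (7,3)@(15, 7): e=[6,9,57] → #
    (8,3)@(17, 7): e=[-10,9,73] → ·
  covered (8 px):
    · · · · · · · · · · ·
    · · # · · · · · · · ·
    · · · # # # · · · · ·
    · · · · # # # # · · ·
    · · · · · · · · · · ·
    · · · · · · · · · · ·

Final: 10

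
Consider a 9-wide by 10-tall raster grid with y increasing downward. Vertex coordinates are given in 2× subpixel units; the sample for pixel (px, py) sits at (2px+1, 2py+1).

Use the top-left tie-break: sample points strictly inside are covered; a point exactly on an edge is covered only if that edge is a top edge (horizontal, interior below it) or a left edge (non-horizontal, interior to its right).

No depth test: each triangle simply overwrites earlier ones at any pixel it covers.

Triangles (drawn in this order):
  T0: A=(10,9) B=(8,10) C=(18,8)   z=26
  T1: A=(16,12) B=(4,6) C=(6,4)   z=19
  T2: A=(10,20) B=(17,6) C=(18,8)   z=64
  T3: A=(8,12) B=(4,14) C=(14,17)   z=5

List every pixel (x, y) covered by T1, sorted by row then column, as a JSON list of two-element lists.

T0:
  2·area = 6  (B↔C swapped to make it positive)
  edge (10, 9)→(18, 8): d=(8,-1) top-left  bias=+0
  edge (18, 8)→(8, 10): d=(-10,2) right/bottom  bias=-1
  edge (8, 10)→(10, 9): d=(2,-1) top-left  bias=+0
    (5,4)@(11, 9): e=[1,4,1] → █
    (6,4)@(13, 9): e=[3,0,3] → ·  [on edge]
    (1,5)@(3, 11): e=[9,0,-3] → ·  [on edge]
    (5,5)@(11, 11): e=[17,-16,5] → ·
  covered (1 px):
    · · · · · · · · ·
    · · · · · · · · ·
    · · · · · · · · ·
    · · · · · · · · ·
    · · · · · █ · · ·
    · · · · · · · · ·
    · · · · · · · · ·
    · · · · · · · · ·
    · · · · · · · · ·
    · · · · · · · · ·
T1:
  2·area = 36
  edge (16, 12)→(4, 6): d=(-12,-6) top-left  bias=+0
  edge (4, 6)→(6, 4): d=(2,-2) top-left  bias=+0
  edge (6, 4)→(16, 12): d=(10,8) right/bottom  bias=-1
    (4,0)@(9, 1): e=[90,0,-54] → ·  [on edge]
    (3,1)@(7, 3): e=[54,0,-18] → ·  [on edge]
    (2,2)@(5, 5): e=[18,0,18] → █  [on edge]
    (3,2)@(7, 5): e=[30,4,2] → █
    (4,2)@(9, 5): e=[42,8,-14] → ·
    (1,3)@(3, 7): e=[-18,0,54] → ·  [on edge]
    (2,3)@(5, 7): e=[-6,4,38] → ·
    (3,3)@(7, 7): e=[6,8,22] → █
    (4,3)@(9, 7): e=[18,12,6] → █
    (5,3)@(11, 7): e=[30,16,-10] → ·
    (0,4)@(1, 9): e=[-54,0,90] → ·  [on edge]
    (3,4)@(7, 9): e=[-18,12,42] → ·
  covered (5 px):
    · · · · · · · · ·
    · · · · · · · · ·
    · · █ █ · · · · ·
    · · · █ █ · · · ·
    · · · · · █ · · ·
    · · · · · · · · ·
    · · · · · · · · ·
    · · · · · · · · ·
    · · · · · · · · ·
    · · · · · · · · ·
T2:
  2·area = 28
  edge (10, 20)→(17, 6): d=(7,-14) top-left  bias=+0
  edge (17, 6)→(18, 8): d=(1,2) right/bottom  bias=-1
  edge (18, 8)→(10, 20): d=(-8,12) right/bottom  bias=-1
    (8,3)@(17, 7): e=[7,1,20] → █
    (8,4)@(17, 9): e=[21,3,4] → █
    (7,5)@(15, 11): e=[7,9,12] → █
    (8,5)@(17, 11): e=[35,5,-12] → ·
    (7,6)@(15, 13): e=[21,11,-4] → ·
    (6,7)@(13, 15): e=[7,17,4] → █
    (7,7)@(15, 15): e=[35,13,-20] → ·
    (6,8)@(13, 17): e=[21,19,-12] → ·
  covered (4 px):
    · · · · · · · · ·
    · · · · · · · · ·
    · · · · · · · · ·
    · · · · · · · · █
    · · · · · · · · █
    · · · · · · · █ ·
    · · · · · · · · ·
    · · · · · · █ · ·
    · · · · · · · · ·
    · · · · · · · · ·
T3:
  2·area = 32  (B↔C swapped to make it positive)
  edge (8, 12)→(14, 17): d=(6,5) right/bottom  bias=-1
  edge (14, 17)→(4, 14): d=(-10,-3) top-left  bias=+0
  edge (4, 14)→(8, 12): d=(4,-2) top-left  bias=+0
    (3,6)@(7, 13): e=[11,19,2] → █
    (4,6)@(9, 13): e=[1,25,6] → █
    (5,6)@(11, 13): e=[-9,31,10] → ·
    (3,7)@(7, 15): e=[23,-1,10] → ·
    (4,7)@(9, 15): e=[13,5,14] → █
    (5,7)@(11, 15): e=[3,11,18] → █
    (6,7)@(13, 15): e=[-7,17,22] → ·
    (4,8)@(9, 17): e=[25,-15,22] → ·
    (5,8)@(11, 17): e=[15,-9,26] → ·
  covered (4 px):
    · · · · · · · · ·
    · · · · · · · · ·
    · · · · · · · · ·
    · · · · · · · · ·
    · · · · · · · · ·
    · · · · · · · · ·
    · · · █ █ · · · ·
    · · · · █ █ · · ·
    · · · · · · · · ·
    · · · · · · · · ·

Final: [[2,2],[3,2],[3,3],[4,3],[5,4]]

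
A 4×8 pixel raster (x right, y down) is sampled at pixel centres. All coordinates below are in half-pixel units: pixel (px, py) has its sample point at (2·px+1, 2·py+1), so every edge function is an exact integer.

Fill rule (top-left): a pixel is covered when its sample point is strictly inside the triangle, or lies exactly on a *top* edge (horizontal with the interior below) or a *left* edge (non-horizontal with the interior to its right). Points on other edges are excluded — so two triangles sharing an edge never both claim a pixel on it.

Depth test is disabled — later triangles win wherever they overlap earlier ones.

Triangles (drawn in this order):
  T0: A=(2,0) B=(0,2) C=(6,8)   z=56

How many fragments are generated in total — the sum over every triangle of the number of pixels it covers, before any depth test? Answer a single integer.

T0:
  2·area = 24  (B↔C swapped to make it positive)
  edge (2, 0)→(6, 8): d=(4,8) right/bottom  bias=-1
  edge (6, 8)→(0, 2): d=(-6,-6) top-left  bias=+0
  edge (0, 2)→(2, 0): d=(2,-2) top-left  bias=+0
    (0,0)@(1, 1): e=[12,12,0] → X  [on edge]
    (1,0)@(3, 1): e=[-4,24,4] → .
    (0,1)@(1, 3): e=[20,0,4] → X  [on edge]
    (1,1)@(3, 3): e=[4,12,8] → X
    (2,1)@(5, 3): e=[-12,24,12] → .
    (0,2)@(1, 5): e=[28,-12,8] → .
    (1,2)@(3, 5): e=[12,0,12] → X  [on edge]
    (2,2)@(5, 5): e=[-4,12,16] → .
    (1,3)@(3, 7): e=[20,-12,16] → .
    (2,3)@(5, 7): e=[4,0,20] → X  [on edge]
    (3,3)@(7, 7): e=[-12,12,24] → .
    (2,4)@(5, 9): e=[12,-12,24] → .
    (3,4)@(7, 9): e=[-4,0,28] → .  [on edge]
  covered (5 px):
    X . . .
    X X . .
    . X . .
    . . X .
    . . . .
    . . . .
    . . . .
    . . . .

Answer: 5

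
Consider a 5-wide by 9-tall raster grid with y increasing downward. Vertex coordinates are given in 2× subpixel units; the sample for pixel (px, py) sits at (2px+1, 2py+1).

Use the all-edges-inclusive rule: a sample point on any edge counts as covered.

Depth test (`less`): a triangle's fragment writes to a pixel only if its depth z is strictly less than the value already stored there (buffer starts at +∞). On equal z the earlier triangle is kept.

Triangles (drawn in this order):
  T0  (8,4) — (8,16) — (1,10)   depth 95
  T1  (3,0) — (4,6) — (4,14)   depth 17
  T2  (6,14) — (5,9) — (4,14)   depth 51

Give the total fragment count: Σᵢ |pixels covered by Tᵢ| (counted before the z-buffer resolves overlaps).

T0:
  2·area = 84
  edge (8, 4)→(8, 16): d=(0,12) inclusive
  edge (8, 16)→(1, 10): d=(-7,-6) inclusive
  edge (1, 10)→(8, 4): d=(7,-6) inclusive
    (3,2)@(7, 5): e=[12,71,1] → X
    (4,2)@(9, 5): e=[-12,83,13] → .
    (2,3)@(5, 7): e=[36,45,3] → X
    (4,3)@(9, 7): e=[-12,69,27] → .
    (1,4)@(3, 9): e=[60,19,5] → X
    (4,4)@(9, 9): e=[-12,55,41] → .
    (1,5)@(3, 11): e=[60,5,19] → X
    (4,5)@(9, 11): e=[-12,41,55] → .
    (1,6)@(3, 13): e=[60,-9,33] → .
    (2,6)@(5, 13): e=[36,3,45] → X
    (4,6)@(9, 13): e=[-12,27,69] → .
    (2,7)@(5, 15): e=[36,-11,59] → .
  covered (12 px):
    . . . . .
    . . . . .
    . . . X .
    . . X X .
    . X X X .
    . X X X .
    . . X X .
    . . . X .
    . . . . .
T1:
  2·area = 8
  edge (3, 0)→(4, 6): d=(1,6) inclusive
  edge (4, 6)→(4, 14): d=(0,8) inclusive
  edge (4, 14)→(3, 0): d=(-1,-14) inclusive
  covered (0 px):
    . . . . .
    . . . . .
    . . . . .
    . . . . .
    . . . . .
    . . . . .
    . . . . .
    . . . . .
    . . . . .
T2:
  2·area = 10  (B↔C swapped to make it positive)
  edge (6, 14)→(4, 14): d=(-2,0) inclusive
  edge (4, 14)→(5, 9): d=(1,-5) inclusive
  edge (5, 9)→(6, 14): d=(1,5) inclusive
    (2,4)@(5, 9): e=[10,0,0] → X  [on edge]
    (3,4)@(7, 9): e=[10,10,-10] → .
    (2,5)@(5, 11): e=[6,2,2] → X
    (3,5)@(7, 11): e=[6,12,-8] → .
    (2,6)@(5, 13): e=[2,4,4] → X
    (3,6)@(7, 13): e=[2,14,-6] → .
    (2,7)@(5, 15): e=[-2,6,6] → .
  covered (3 px):
    . . . . .
    . . . . .
    . . . . .
    . . . . .
    . . X . .
    . . X . .
    . . X . .
    . . . . .
    . . . . .

Result: 15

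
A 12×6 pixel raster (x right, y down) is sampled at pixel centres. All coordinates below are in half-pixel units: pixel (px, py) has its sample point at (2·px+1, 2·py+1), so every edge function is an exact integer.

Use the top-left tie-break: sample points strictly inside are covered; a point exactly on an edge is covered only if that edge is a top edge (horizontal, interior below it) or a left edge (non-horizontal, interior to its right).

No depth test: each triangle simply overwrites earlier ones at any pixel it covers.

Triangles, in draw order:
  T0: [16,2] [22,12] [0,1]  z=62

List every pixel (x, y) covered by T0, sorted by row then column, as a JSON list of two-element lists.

T0:
  2·area = 154
  edge (16, 2)→(22, 12): d=(6,10) right/bottom  bias=-1
  edge (22, 12)→(0, 1): d=(-22,-11) top-left  bias=+0
  edge (0, 1)→(16, 2): d=(16,1) right/bottom  bias=-1
    (2,1)@(5, 3): e=[116,11,27] → █
    (3,1)@(7, 3): e=[96,33,25] → █
    (4,1)@(9, 3): e=[76,55,23] → █
    (5,1)@(11, 3): e=[56,77,21] → █
    (6,1)@(13, 3): e=[36,99,19] → █
    (7,1)@(15, 3): e=[16,121,17] → █
    (8,1)@(17, 3): e=[-4,143,15] → ·
    (2,2)@(5, 5): e=[128,-33,59] → ·
    (3,2)@(7, 5): e=[108,-11,57] → ·
    (4,2)@(9, 5): e=[88,11,55] → █
    (8,2)@(17, 5): e=[8,99,47] → █
    (9,2)@(19, 5): e=[-12,121,45] → ·
    (9,3)@(19, 7): e=[0,77,77] → ·  [on edge]
  covered (17 px):
    · · · · · · · · · · · ·
    · · █ █ █ █ █ █ · · · ·
    · · · · █ █ █ █ █ · · ·
    · · · · · · █ █ █ · · ·
    · · · · · · · · █ █ · ·
    · · · · · · · · · · █ ·

Final: [[2,1],[3,1],[4,1],[5,1],[6,1],[7,1],[4,2],[5,2],[6,2],[7,2],[8,2],[6,3],[7,3],[8,3],[8,4],[9,4],[10,5]]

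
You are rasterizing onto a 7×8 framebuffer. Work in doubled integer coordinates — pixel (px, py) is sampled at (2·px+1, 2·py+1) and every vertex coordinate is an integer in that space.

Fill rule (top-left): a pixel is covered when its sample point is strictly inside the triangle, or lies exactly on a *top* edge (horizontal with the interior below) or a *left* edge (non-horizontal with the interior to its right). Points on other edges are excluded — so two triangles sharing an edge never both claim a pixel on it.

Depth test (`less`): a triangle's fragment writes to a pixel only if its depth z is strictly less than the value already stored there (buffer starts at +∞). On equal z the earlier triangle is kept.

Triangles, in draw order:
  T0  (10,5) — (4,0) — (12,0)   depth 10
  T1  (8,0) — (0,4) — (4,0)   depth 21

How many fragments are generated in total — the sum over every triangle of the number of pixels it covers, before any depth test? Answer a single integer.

T0:
  2·area = 40
  edge (10, 5)→(4, 0): d=(-6,-5) top-left  bias=+0
  edge (4, 0)→(12, 0): d=(8,0) top-left  bias=+0
  edge (12, 0)→(10, 5): d=(-2,5) right/bottom  bias=-1
    (3,0)@(7, 1): e=[9,8,23] → #
    (4,0)@(9, 1): e=[19,8,13] → #
    (5,0)@(11, 1): e=[29,8,3] → #
    (6,0)@(13, 1): e=[39,8,-7] → ·
    (3,1)@(7, 3): e=[-3,24,19] → ·
    (4,1)@(9, 3): e=[7,24,9] → #
    (5,1)@(11, 3): e=[17,24,-1] → ·
    (4,2)@(9, 5): e=[-5,40,5] → ·
  covered (4 px):
    · · · # # # ·
    · · · · # · ·
    · · · · · · ·
    · · · · · · ·
    · · · · · · ·
    · · · · · · ·
    · · · · · · ·
    · · · · · · ·
T1:
  2·area = 16
  edge (8, 0)→(0, 4): d=(-8,4) right/bottom  bias=-1
  edge (0, 4)→(4, 0): d=(4,-4) top-left  bias=+0
  edge (4, 0)→(8, 0): d=(4,0) top-left  bias=+0
    (1,0)@(3, 1): e=[12,0,4] → #  [on edge]
    (2,0)@(5, 1): e=[4,8,4] → #
    (3,0)@(7, 1): e=[-4,16,4] → ·
    (0,1)@(1, 3): e=[4,0,12] → #  [on edge]
    (1,1)@(3, 3): e=[-4,8,12] → ·
    (2,1)@(5, 3): e=[-12,16,12] → ·
    (0,2)@(1, 5): e=[-12,8,20] → ·
  covered (3 px):
    · # # · · · ·
    # · · · · · ·
    · · · · · · ·
    · · · · · · ·
    · · · · · · ·
    · · · · · · ·
    · · · · · · ·
    · · · · · · ·

Answer: 7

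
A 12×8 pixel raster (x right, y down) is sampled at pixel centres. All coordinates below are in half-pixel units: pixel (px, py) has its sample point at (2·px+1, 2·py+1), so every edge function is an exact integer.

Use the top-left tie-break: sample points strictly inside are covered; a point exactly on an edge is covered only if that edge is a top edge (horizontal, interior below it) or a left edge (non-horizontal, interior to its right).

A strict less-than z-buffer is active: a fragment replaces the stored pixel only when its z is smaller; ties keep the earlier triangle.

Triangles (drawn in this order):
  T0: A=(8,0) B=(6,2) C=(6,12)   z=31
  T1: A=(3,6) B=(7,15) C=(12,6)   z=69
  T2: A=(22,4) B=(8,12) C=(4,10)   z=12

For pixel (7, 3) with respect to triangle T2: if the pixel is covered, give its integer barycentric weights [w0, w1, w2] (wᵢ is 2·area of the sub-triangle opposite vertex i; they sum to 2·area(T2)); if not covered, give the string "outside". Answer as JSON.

T0:
  2·area = 20  (B↔C swapped to make it positive)
  edge (8, 0)→(6, 12): d=(-2,12) right/bottom  bias=-1
  edge (6, 12)→(6, 2): d=(0,-10) top-left  bias=+0
  edge (6, 2)→(8, 0): d=(2,-2) top-left  bias=+0
    (3,0)@(7, 1): e=[10,10,0] → X  [on edge]
    (4,0)@(9, 1): e=[-14,30,4] → .
    (2,1)@(5, 3): e=[30,-10,0] → .  [on edge]
    (3,1)@(7, 3): e=[6,10,4] → X
    (4,1)@(9, 3): e=[-18,30,8] → .
    (1,2)@(3, 5): e=[50,-30,0] → .  [on edge]
    (3,2)@(7, 5): e=[2,10,8] → X
    (4,2)@(9, 5): e=[-22,30,12] → .
    (0,3)@(1, 7): e=[70,-50,0] → .  [on edge]
    (3,3)@(7, 7): e=[-2,10,12] → .
  covered (3 px):
    . . . X . . . . . . . .
    . . . X . . . . . . . .
    . . . X . . . . . . . .
    . . . . . . . . . . . .
    . . . . . . . . . . . .
    . . . . . . . . . . . .
    . . . . . . . . . . . .
    . . . . . . . . . . . .
T1:
  2·area = 81  (B↔C swapped to make it positive)
  edge (3, 6)→(12, 6): d=(9,0) top-left  bias=+0
  edge (12, 6)→(7, 15): d=(-5,9) right/bottom  bias=-1
  edge (7, 15)→(3, 6): d=(-4,-9) top-left  bias=+0
    (2,3)@(5, 7): e=[9,58,14] → X
    (3,3)@(7, 7): e=[9,40,32] → X
    (4,3)@(9, 7): e=[9,22,50] → X
    (5,3)@(11, 7): e=[9,4,68] → X
    (6,3)@(13, 7): e=[9,-14,86] → .
    (2,4)@(5, 9): e=[27,48,6] → X
    (5,4)@(11, 9): e=[27,-6,60] → .
    (2,5)@(5, 11): e=[45,38,-2] → .
    (3,5)@(7, 11): e=[45,20,16] → X
    (5,5)@(11, 11): e=[45,-16,52] → .
    (3,6)@(7, 13): e=[63,10,8] → X
    (4,6)@(9, 13): e=[63,-8,26] → .
    (3,7)@(7, 15): e=[81,0,0] → .  [on edge]
  covered (10 px):
    . . . . . . . . . . . .
    . . . . . . . . . . . .
    . . . . . . . . . . . .
    . . X X X X . . . . . .
    . . X X X . . . . . . .
    . . . X X . . . . . . .
    . . . X . . . . . . . .
    . . . . . . . . . . . .
T2:
  2·area = 60
  edge (22, 4)→(8, 12): d=(-14,8) right/bottom  bias=-1
  edge (8, 12)→(4, 10): d=(-4,-2) top-left  bias=+0
  edge (4, 10)→(22, 4): d=(18,-6) top-left  bias=+0
    (9,2)@(19, 5): e=[10,50,0] → X  [on edge]
    (10,2)@(21, 5): e=[-6,54,12] → .
    (6,3)@(13, 7): e=[30,30,0] → X  [on edge]
    (7,3)@(15, 7): e=[14,34,12] → X
    (8,3)@(17, 7): e=[-2,38,24] → .
    (9,3)@(19, 7): e=[-18,42,36] → .
    (3,4)@(7, 9): e=[50,10,0] → X  [on edge]
    (4,4)@(9, 9): e=[34,14,12] → X
    (5,4)@(11, 9): e=[18,18,24] → X
    (7,4)@(15, 9): e=[-14,26,48] → .
    (0,5)@(1, 11): e=[70,-10,0] → .  [on edge]
    (3,5)@(7, 11): e=[22,2,36] → X
  covered (9 px):
    . . . . . . . . . . . .
    . . . . . . . . . . . .
    . . . . . . . . . X . .
    . . . . . . X X . . . .
    . . . X X X X . . . . .
    . . . X X . . . . . . .
    . . . . . . . . . . . .
    . . . . . . . . . . . .

Answer: [34,12,14]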